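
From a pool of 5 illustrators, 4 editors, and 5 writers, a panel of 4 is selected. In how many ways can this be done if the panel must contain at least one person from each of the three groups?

550

With no constraint there are C(14,4) = 1001 possible selections.
Selections missing a whole group: no illustrators → C(9,4) = 126; no editors → C(10,4) = 210; no writers → C(9,4) = 126.
Add back selections omitting two groups (i.e. drawn from a single group): C(5,4) + C(4,4) + C(5,4) = 11.
By inclusion–exclusion: 1001 − 462 + 11 = 550.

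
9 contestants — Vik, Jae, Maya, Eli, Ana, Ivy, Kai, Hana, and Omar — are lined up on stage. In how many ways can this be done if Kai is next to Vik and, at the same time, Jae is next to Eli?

20160

Treat {Kai,Vik} as one block (2 orders) and {Jae,Eli} as another (2 orders).
That leaves 7 units to arrange: 2 × 2 × 7! = 4 × 5040 = 20160.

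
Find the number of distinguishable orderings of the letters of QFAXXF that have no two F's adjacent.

Total arrangements of QFAXXF: 6!/(2!·2!) = 180.
Arrangements with the F's together: treat FF as one letter, giving (5)!/(2!) = 60.
Subtracting, 180 − 60 = 120 arrangements keep the F's apart.

120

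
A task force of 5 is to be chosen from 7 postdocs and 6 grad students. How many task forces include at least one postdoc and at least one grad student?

Total 5-person selections from all 13: C(13,5) = 1287.
Selections missing a whole group: no postdocs → C(6,5) = 6; no grad students → C(7,5) = 21.
Both groups omitted at once is impossible, so 1287 − 27 = 1260.

1260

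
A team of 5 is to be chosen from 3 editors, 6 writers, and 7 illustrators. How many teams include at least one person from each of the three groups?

With no constraint there are C(16,5) = 4368 possible selections.
Subtract selections that omit an entire group: no editors → C(13,5) = 1287; no writers → C(10,5) = 252; no illustrators → C(9,5) = 126.
Add back selections omitting two groups (i.e. drawn from a single group): C(3,5) + C(6,5) + C(7,5) = 27.
By inclusion–exclusion: 4368 − 1665 + 27 = 2730.

2730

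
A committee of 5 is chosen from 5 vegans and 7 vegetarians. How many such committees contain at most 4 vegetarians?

771

Split by how many vegetarians are chosen (0 through 4).
Sum: C(7,0)·C(5,5) + C(7,1)·C(5,4) + C(7,2)·C(5,3) + C(7,3)·C(5,2) + C(7,4)·C(5,1) = 1 + 35 + 210 + 350 + 175 = 771.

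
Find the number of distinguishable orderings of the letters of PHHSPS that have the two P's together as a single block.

Treat the 2 copies of P as a single block. The multiset to arrange is then {PP, H, H, S, S}, 5 items in all.
That gives (5)!/(2!·2!) = 30 arrangements.

30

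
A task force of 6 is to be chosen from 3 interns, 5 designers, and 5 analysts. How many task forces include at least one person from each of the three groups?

Total 6-person selections from all 13: C(13,6) = 1716.
Subtract selections that omit an entire group: no interns → C(10,6) = 210; no designers → C(8,6) = 28; no analysts → C(8,6) = 28.
Add back selections omitting two groups (i.e. drawn from a single group): C(3,6) + C(5,6) + C(5,6) = 0.
By inclusion–exclusion: 1716 − 266 + 0 = 1450.

1450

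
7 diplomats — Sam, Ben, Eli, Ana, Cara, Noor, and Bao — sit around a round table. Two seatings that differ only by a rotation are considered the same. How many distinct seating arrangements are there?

Around a circle, 7 distinct people have 7!/7 = (6)! = 720 rotationally distinct seatings.

720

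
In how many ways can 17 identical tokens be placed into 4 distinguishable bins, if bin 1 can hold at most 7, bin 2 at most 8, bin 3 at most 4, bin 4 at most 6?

140

Without the upper bounds there are C(20,3) = 1140 ways to split 17 among 4 bins.
Subtract solutions that violate a single cap (substitute x_i' = x_i − (cap_i+1)): x_1 ≥ 8 gives C(12,3) = 220; x_2 ≥ 9 gives C(11,3) = 165; x_3 ≥ 5 gives C(15,3) = 455; x_4 ≥ 7 gives C(13,3) = 286. Together 1126.
Add back pairs where two caps are both exceeded: 1 + 35 + 10 + 20 + 4 + 56 = 126.
By inclusion–exclusion the count is 1140 − 1126 + 126 = 140.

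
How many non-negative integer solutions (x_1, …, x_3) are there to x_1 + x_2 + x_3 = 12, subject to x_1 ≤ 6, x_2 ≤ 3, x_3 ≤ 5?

Without the upper bounds there are C(14,2) = 91 ways to split 12 among 3 variables.
Subtract solutions that violate a single cap (substitute x_i' = x_i − (cap_i+1)): x_1 ≥ 7 gives C(7,2) = 21; x_2 ≥ 4 gives C(10,2) = 45; x_3 ≥ 6 gives C(8,2) = 28. Together 94.
Add back pairs where two caps are both exceeded: 3 + 0 + 6 = 9.
By inclusion–exclusion the count is 91 − 94 + 9 = 6.

6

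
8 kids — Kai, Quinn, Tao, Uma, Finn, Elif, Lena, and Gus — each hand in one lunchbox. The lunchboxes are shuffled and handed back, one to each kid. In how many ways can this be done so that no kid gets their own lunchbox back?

14833

Let Aᵢ be the assignments in which kid i gets their own lunchbox. We want the size of the complement of A₁∪…∪A_8.
By inclusion–exclusion this is Σ_{j=0}^{8} (−1)^j C(8,j)·(8−j)!.
Computing: 40320 − 40320 + 20160 − 6720 + 1680 − 336 + 56 − 8 + 1 = 14833.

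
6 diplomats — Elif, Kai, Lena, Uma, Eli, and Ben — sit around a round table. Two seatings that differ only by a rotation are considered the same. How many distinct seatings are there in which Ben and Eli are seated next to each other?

Glue Ben and Eli into a block (2 internal orders). Seating 5 units around a circle gives (4)! arrangements.
So 2 × (4)! = 2 × 24 = 48.

48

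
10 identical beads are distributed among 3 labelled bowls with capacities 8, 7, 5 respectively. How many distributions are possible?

Ignoring the caps, the number of non-negative solutions to x_1+…+x_3 = 10 is C(12,2) = 66.
Subtract solutions that violate a single cap (substitute x_i' = x_i − (cap_i+1)): x_1 ≥ 9 gives C(3,2) = 3; x_2 ≥ 8 gives C(4,2) = 6; x_3 ≥ 6 gives C(6,2) = 15. Together 24.
No two caps can be exceeded simultaneously, so the pair terms are all 0.
By inclusion–exclusion the count is 66 − 24 + 0 = 42.

42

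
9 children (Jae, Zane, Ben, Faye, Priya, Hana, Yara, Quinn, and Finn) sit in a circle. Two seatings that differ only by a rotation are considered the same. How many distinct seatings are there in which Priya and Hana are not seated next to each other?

30240

Without the restriction there are (8)! = 40320 seatings.
Those with Priya next to Hana: fuse the pair into one unit and seat 8 units around a circle — 2·(7)! = 10080.
Subtracting, 40320 − 10080 = 30240.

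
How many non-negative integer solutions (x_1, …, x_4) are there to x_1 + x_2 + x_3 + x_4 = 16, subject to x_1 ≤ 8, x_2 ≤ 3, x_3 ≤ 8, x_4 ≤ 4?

90

Ignoring the caps, the number of non-negative solutions to x_1+…+x_4 = 16 is C(19,3) = 969.
Subtract solutions that violate a single cap (substitute x_i' = x_i − (cap_i+1)): x_1 ≥ 9 gives C(10,3) = 120; x_2 ≥ 4 gives C(15,3) = 455; x_3 ≥ 9 gives C(10,3) = 120; x_4 ≥ 5 gives C(14,3) = 364. Together 1059.
Add back pairs where two caps are both exceeded: 20 + 0 + 10 + 20 + 120 + 10 = 180.
By inclusion–exclusion the count is 969 − 1059 + 180 = 90.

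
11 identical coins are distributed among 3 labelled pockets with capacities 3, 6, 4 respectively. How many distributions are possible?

6

Without the upper bounds there are C(13,2) = 78 ways to split 11 among 3 pockets.
Subtract solutions that violate a single cap (substitute x_i' = x_i − (cap_i+1)): x_1 ≥ 4 gives C(9,2) = 36; x_2 ≥ 7 gives C(6,2) = 15; x_3 ≥ 5 gives C(8,2) = 28. Together 79.
Add back pairs where two caps are both exceeded: 1 + 6 + 0 = 7.
By inclusion–exclusion the count is 78 − 79 + 7 = 6.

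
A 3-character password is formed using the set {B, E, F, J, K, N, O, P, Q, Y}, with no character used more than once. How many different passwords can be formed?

With no repetition, fill the 3 characters in order: 10 choices, then 9, down to 8.
That product is 10 × 9 × 8 = 720.

720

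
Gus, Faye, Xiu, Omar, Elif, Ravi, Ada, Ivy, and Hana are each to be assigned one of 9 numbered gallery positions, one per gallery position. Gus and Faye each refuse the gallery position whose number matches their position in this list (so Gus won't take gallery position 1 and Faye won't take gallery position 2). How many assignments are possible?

Let Aᵢ (for i ∈ {1, 2}) be the placements that put person i in their forbidden gallery position. Any j of these fix j positions, leaving (9−j)! ways to fill the rest, and there are C(2,j) ways to pick which j.
By inclusion–exclusion, the number of valid placements is Σ_{j=0}^{2} (−1)^j C(2,j)·(9−j)!.
Computing: 362880 − 80640 + 5040 = 287280.

287280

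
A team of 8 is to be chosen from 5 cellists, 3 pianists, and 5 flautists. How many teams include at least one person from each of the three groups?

Unrestricted: C(13,8) = 1287 ways to pick any 8 of the 13.
Selections missing a whole group: no cellists → C(8,8) = 1; no pianists → C(10,8) = 45; no flautists → C(8,8) = 1.
Add back selections omitting two groups (i.e. drawn from a single group): C(5,8) + C(3,8) + C(5,8) = 0.
By inclusion–exclusion: 1287 − 47 + 0 = 1240.

1240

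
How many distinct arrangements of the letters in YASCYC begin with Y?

60

Fix Y in the first position and arrange the remaining 5 letters.
Those 5 letters have C appearing twice, giving (5)!/(2!) = 60.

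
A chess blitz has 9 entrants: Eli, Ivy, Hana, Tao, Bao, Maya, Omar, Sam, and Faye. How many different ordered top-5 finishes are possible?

15120

There are 9 choices for 1st place, 8 for 2nd, and so on down to 5 for position 5.
That gives 9 × 8 × 7 × 6 × 5 = 15120.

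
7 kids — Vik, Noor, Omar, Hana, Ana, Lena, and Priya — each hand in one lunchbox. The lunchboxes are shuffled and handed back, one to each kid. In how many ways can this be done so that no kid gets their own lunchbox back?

Let Aᵢ be the assignments in which kid i gets their own lunchbox. We want the size of the complement of A₁∪…∪A_7.
By inclusion–exclusion this is Σ_{j=0}^{7} (−1)^j C(7,j)·(7−j)!.
Computing: 5040 − 5040 + 2520 − 840 + 210 − 42 + 7 − 1 = 1854.

1854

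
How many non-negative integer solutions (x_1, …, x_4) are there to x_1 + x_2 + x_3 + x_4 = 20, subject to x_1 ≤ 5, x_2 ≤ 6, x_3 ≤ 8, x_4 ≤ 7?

By stars and bars, unrestricted non-negative solutions to x_1+…+x_4 = 20 number C(20+3,3) = 1771.
Subtract solutions that violate a single cap (substitute x_i' = x_i − (cap_i+1)): x_1 ≥ 6 gives C(17,3) = 680; x_2 ≥ 7 gives C(16,3) = 560; x_3 ≥ 9 gives C(14,3) = 364; x_4 ≥ 8 gives C(15,3) = 455. Together 2059.
Add back pairs where two caps are both exceeded: 120 + 56 + 84 + 35 + 56 + 20 = 371.
By inclusion–exclusion the count is 1771 − 2059 + 371 = 83.

83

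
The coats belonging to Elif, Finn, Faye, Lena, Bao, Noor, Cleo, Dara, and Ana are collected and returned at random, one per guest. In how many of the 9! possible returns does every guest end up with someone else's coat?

Let Aᵢ be the assignments in which guest i gets their own coat. We want the size of the complement of A₁∪…∪A_9.
By inclusion–exclusion this is Σ_{j=0}^{9} (−1)^j C(9,j)·(9−j)!.
Computing: 362880 − 362880 + 181440 − 60480 + 15120 − 3024 + 504 − 72 + 9 − 1 = 133496.

133496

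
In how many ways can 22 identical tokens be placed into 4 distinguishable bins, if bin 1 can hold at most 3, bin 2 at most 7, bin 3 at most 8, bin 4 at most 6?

10

By stars and bars, unrestricted non-negative solutions to x_1+…+x_4 = 22 number C(22+3,3) = 2300.
Subtract solutions that violate a single cap (substitute x_i' = x_i − (cap_i+1)): x_1 ≥ 4 gives C(21,3) = 1330; x_2 ≥ 8 gives C(17,3) = 680; x_3 ≥ 9 gives C(16,3) = 560; x_4 ≥ 7 gives C(18,3) = 816. Together 3386.
Add back pairs where two caps are both exceeded: 286 + 220 + 364 + 56 + 120 + 84 = 1130.
Subtract triples: 4 + 20 + 10 + 0 = 34.
By inclusion–exclusion the count is 2300 − 3386 + 1130 − 34 = 10.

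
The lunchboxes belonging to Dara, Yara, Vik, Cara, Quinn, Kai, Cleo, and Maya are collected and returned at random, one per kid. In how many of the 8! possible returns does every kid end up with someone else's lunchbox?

Count assignments avoiding every fixed point. For any j of the 8 kids fixed to their own lunchbox, the other 8−j can be arranged in (8−j)! ways.
By inclusion–exclusion this is Σ_{j=0}^{8} (−1)^j C(8,j)·(8−j)!.
Computing: 40320 − 40320 + 20160 − 6720 + 1680 − 336 + 56 − 8 + 1 = 14833.

14833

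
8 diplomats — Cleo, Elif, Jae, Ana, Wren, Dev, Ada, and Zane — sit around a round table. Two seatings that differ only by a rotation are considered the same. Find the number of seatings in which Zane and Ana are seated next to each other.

Treat {Zane, Ana} as one unit (2 internal orders) and seat the resulting 7 units around the table: (6)! circular arrangements.
So 2 × (6)! = 2 × 720 = 1440.

1440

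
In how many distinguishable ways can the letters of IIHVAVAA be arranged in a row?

The 8 letters of IIHVAVAA have repeats: A appearing 3 times, I appearing twice, and V appearing twice.
Dividing 8! = 40320 by 3!·2!·2! = 24 for the repeated letters gives 1680.

1680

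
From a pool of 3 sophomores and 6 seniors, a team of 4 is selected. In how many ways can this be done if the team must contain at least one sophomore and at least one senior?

111

Unrestricted: C(9,4) = 126 ways to pick any 4 of the 9.
Subtract selections that omit an entire group: no sophomores → C(6,4) = 15; no seniors → C(3,4) = 0.
Both groups omitted at once is impossible, so 126 − 15 = 111.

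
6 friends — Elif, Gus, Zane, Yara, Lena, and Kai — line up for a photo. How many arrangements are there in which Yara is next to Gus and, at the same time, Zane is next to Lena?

96

Treat {Yara,Gus} as one block (2 orders) and {Zane,Lena} as another (2 orders).
That leaves 4 units to arrange: 2 × 2 × 4! = 4 × 24 = 96.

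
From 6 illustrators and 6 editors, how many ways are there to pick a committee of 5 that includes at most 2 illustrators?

396

Split by how many illustrators are chosen (0 through 2).
Sum: C(6,0)·C(6,5) + C(6,1)·C(6,4) + C(6,2)·C(6,3) = 6 + 90 + 300 = 396.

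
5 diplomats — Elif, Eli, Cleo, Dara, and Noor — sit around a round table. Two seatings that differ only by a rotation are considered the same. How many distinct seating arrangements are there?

Around a circle, 5 distinct people have 5!/5 = (4)! = 24 rotationally distinct seatings.

24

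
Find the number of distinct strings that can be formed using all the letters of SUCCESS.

The 7 letters of SUCCESS have repeats: C appearing twice and S appearing 3 times.
So there are 7! / (3!·2!) = 420 distinguishable arrangements.

420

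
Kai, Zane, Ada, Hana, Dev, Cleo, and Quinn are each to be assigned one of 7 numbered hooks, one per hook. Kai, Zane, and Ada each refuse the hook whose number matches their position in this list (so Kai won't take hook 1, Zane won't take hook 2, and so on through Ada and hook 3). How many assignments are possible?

3216

Let Aᵢ (for i ∈ {1, 2, 3}) be the placements that put person i in their forbidden hook. Any j of these fix j positions, leaving (7−j)! ways to fill the rest, and there are C(3,j) ways to pick which j.
By inclusion–exclusion, the number of valid placements is Σ_{j=0}^{3} (−1)^j C(3,j)·(7−j)!.
Computing: 5040 − 2160 + 360 − 24 = 3216.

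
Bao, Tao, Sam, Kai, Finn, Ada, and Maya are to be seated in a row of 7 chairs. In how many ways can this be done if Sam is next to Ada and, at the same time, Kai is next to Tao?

480

Treat {Sam,Ada} as one block (2 orders) and {Kai,Tao} as another (2 orders).
That leaves 5 units to arrange: 2 × 2 × 5! = 4 × 120 = 480.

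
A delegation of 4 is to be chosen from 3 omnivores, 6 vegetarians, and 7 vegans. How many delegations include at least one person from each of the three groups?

819

Total 4-person selections from all 16: C(16,4) = 1820.
Selections missing a whole group: no omnivores → C(13,4) = 715; no vegetarians → C(10,4) = 210; no vegans → C(9,4) = 126.
Add back selections omitting two groups (i.e. drawn from a single group): C(3,4) + C(6,4) + C(7,4) = 50.
By inclusion–exclusion: 1820 − 1051 + 50 = 819.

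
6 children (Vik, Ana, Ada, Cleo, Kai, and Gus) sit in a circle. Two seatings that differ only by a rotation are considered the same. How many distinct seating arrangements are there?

Fix one person's seat to break rotational symmetry; the remaining 5 people can be arranged in (5)! = 120 ways.

120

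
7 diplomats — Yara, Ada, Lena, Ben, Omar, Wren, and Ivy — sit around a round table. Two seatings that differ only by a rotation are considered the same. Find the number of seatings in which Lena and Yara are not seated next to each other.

480

All circular seatings of 7 people number (6)! = 720.
Seatings with Lena beside Yara: treat them as a block with 2 internal orders, giving 2 × (5)! = 240.
Subtracting, 720 − 240 = 480.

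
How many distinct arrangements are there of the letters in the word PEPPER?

60

PEPPER has 6 letters with E appearing twice and P appearing 3 times.
The number of distinct arrangements is 6!/(3!·2!) = 720/12 = 60.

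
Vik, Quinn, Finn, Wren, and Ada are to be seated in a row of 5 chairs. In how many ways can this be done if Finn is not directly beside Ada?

72

Of the 5! = 120 arrangements, those with Finn and Ada adjacent number 2 × 4! = 48 (treat the pair as a block with 2 internal orders).
Complementary counting: 120 − 48 = 72.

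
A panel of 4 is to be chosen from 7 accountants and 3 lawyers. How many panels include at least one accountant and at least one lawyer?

Total 4-person selections from all 10: C(10,4) = 210.
Selections missing a whole group: no accountants → C(3,4) = 0; no lawyers → C(7,4) = 35.
Both groups omitted at once is impossible, so 210 − 35 = 175.

175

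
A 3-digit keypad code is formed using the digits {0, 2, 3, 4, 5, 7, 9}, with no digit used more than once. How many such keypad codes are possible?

210

With no repetition, fill the 3 digits in order: 7 choices, then 6, down to 5.
That product is 7 × 6 × 5 = 210.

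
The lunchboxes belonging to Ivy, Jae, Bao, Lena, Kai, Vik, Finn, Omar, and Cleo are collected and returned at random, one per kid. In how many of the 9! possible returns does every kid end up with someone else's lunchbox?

133496

Let Aᵢ be the assignments in which kid i gets their own lunchbox. We want the size of the complement of A₁∪…∪A_9.
By inclusion–exclusion this is Σ_{j=0}^{9} (−1)^j C(9,j)·(9−j)!.
Computing: 362880 − 362880 + 181440 − 60480 + 15120 − 3024 + 504 − 72 + 9 − 1 = 133496.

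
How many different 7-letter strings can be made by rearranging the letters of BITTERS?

2520

Letter multiplicities in BITTERS: B×1, E×1, I×1, R×1, S×1, T×2.
So there are 7! / (2!) = 2520 distinguishable arrangements.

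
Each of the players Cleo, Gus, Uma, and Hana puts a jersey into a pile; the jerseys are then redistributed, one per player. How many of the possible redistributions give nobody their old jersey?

This is the derangement count D_4: permutations of 4 items with no fixed point.
By inclusion–exclusion this is Σ_{j=0}^{4} (−1)^j C(4,j)·(4−j)!.
Computing: 24 − 24 + 12 − 4 + 1 = 9.

9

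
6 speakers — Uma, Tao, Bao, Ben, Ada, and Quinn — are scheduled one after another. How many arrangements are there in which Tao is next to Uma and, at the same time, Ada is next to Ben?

Treat {Tao,Uma} as one block (2 orders) and {Ada,Ben} as another (2 orders).
That leaves 4 units to arrange: 2 × 2 × 4! = 4 × 24 = 96.

96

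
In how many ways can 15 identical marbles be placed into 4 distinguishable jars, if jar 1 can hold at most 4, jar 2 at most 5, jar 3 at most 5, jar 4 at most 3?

10

By stars and bars, unrestricted non-negative solutions to x_1+…+x_4 = 15 number C(15+3,3) = 816.
Subtract solutions that violate a single cap (substitute x_i' = x_i − (cap_i+1)): x_1 ≥ 5 gives C(13,3) = 286; x_2 ≥ 6 gives C(12,3) = 220; x_3 ≥ 6 gives C(12,3) = 220; x_4 ≥ 4 gives C(14,3) = 364. Together 1090.
Add back pairs where two caps are both exceeded: 35 + 35 + 84 + 20 + 56 + 56 = 286.
Subtract triples: 0 + 1 + 1 + 0 = 2.
By inclusion–exclusion the count is 816 − 1090 + 286 − 2 = 10.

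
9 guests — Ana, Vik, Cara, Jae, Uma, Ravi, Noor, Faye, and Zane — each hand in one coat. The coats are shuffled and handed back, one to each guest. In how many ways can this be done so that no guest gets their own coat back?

133496

This is the derangement count D_9: permutations of 9 items with no fixed point.
By inclusion–exclusion this is Σ_{j=0}^{9} (−1)^j C(9,j)·(9−j)!.
Computing: 362880 − 362880 + 181440 − 60480 + 15120 − 3024 + 504 − 72 + 9 − 1 = 133496.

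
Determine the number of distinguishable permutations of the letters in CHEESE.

120

Letter multiplicities in CHEESE: C×1, E×3, H×1, S×1.
Dividing 6! = 720 by 3! = 6 for the repeated letters gives 120.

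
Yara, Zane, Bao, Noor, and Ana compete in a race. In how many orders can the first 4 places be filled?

120

There are 5 choices for 1st place, 4 for 2nd, and so on down to 2 for position 4.
That gives 5 × 4 × 3 × 2 = 120.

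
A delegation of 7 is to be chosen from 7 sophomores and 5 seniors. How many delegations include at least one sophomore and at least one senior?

Total 7-person selections from all 12: C(12,7) = 792.
Selections missing a whole group: no sophomores → C(5,7) = 0; no seniors → C(7,7) = 1.
Both groups omitted at once is impossible, so 792 − 1 = 791.

791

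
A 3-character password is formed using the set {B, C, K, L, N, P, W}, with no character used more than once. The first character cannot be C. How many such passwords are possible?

180

The first character has 7−1 = 6 choices (anything except C).
The remaining 2 characters are filled from the other 6 symbols without repetition: 6 × 5 = 30.
Total: 6 × 30 = 180.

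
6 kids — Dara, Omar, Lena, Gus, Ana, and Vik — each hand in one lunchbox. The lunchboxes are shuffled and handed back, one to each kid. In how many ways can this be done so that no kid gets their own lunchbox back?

265

Count assignments avoiding every fixed point. For any j of the 6 kids fixed to their own lunchbox, the other 6−j can be arranged in (6−j)! ways.
By inclusion–exclusion this is Σ_{j=0}^{6} (−1)^j C(6,j)·(6−j)!.
Computing: 720 − 720 + 360 − 120 + 30 − 6 + 1 = 265.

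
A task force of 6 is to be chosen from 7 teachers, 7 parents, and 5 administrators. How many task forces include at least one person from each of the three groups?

Total 6-person selections from all 19: C(19,6) = 27132.
Subtract selections that omit an entire group: no teachers → C(12,6) = 924; no parents → C(12,6) = 924; no administrators → C(14,6) = 3003.
Add back selections omitting two groups (i.e. drawn from a single group): C(7,6) + C(7,6) + C(5,6) = 14.
By inclusion–exclusion: 27132 − 4851 + 14 = 22295.

22295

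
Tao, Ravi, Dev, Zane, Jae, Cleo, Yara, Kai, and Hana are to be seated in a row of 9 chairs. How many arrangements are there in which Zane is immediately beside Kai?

Glue Zane and Kai into one block (2 internal orders), leaving 8 units to arrange in a row.
So the count is 2·(8)! = 80640.

80640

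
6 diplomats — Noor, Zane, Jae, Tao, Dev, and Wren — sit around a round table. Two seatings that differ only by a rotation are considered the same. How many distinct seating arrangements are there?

120

Around a circle, 6 distinct people have 6!/6 = (5)! = 120 rotationally distinct seatings.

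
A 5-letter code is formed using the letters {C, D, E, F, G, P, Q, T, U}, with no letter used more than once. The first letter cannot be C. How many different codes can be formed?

13440

The first letter has 9−1 = 8 choices (anything except C).
The remaining 4 letters are filled from the other 8 symbols without repetition: 8 × 7 × 6 × 5 = 1680.
Total: 8 × 1680 = 13440.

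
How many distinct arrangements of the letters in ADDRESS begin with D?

360

With the first slot taken by D, it remains to arrange the other 6 letters (ADRESS).
Those 6 letters have S appearing twice, giving (6)!/(2!) = 360.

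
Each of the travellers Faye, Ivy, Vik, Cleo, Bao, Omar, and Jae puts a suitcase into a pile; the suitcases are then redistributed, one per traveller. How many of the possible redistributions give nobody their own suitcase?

Count assignments avoiding every fixed point. For any j of the 7 travellers fixed to their own suitcase, the other 7−j can be arranged in (7−j)! ways.
By inclusion–exclusion this is Σ_{j=0}^{7} (−1)^j C(7,j)·(7−j)!.
Computing: 5040 − 5040 + 2520 − 840 + 210 − 42 + 7 − 1 = 1854.

1854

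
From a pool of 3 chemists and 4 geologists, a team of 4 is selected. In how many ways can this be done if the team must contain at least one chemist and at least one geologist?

34

Unrestricted: C(7,4) = 35 ways to pick any 4 of the 7.
Subtract selections that omit an entire group: no chemists → C(4,4) = 1; no geologists → C(3,4) = 0.
Both groups omitted at once is impossible, so 35 − 1 = 34.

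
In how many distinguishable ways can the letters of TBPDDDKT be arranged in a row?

The 8 letters of TBPDDDKT have repeats: D appearing 3 times and T appearing twice.
So there are 8! / (3!·2!) = 3360 distinguishable arrangements.

3360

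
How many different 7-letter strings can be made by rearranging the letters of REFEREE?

Letter multiplicities in REFEREE: E×4, F×1, R×2.
The number of distinct arrangements is 7!/(4!·2!) = 5040/48 = 105.

105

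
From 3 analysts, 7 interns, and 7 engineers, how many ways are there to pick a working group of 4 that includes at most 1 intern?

1050

Split by how many interns are chosen (0 through 1).
Sum: C(7,0)·C(10,4) + C(7,1)·C(10,3) = 210 + 840 = 1050.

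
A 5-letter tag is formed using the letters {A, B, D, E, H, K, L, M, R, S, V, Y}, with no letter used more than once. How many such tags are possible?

With no repetition, fill the 5 letters in order: 12 choices, then 11, down to 8.
That product is 12 × 11 × 10 × 9 × 8 = 95040.

95040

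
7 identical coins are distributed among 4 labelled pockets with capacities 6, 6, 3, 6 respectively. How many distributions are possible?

97

Without the upper bounds there are C(10,3) = 120 ways to split 7 among 4 pockets.
Subtract solutions that violate a single cap (substitute x_i' = x_i − (cap_i+1)): x_1 ≥ 7 gives C(3,3) = 1; x_2 ≥ 7 gives C(3,3) = 1; x_3 ≥ 4 gives C(6,3) = 20; x_4 ≥ 7 gives C(3,3) = 1. Together 23.
No two caps can be exceeded simultaneously, so the pair terms are all 0.
By inclusion–exclusion the count is 120 − 23 + 0 = 97.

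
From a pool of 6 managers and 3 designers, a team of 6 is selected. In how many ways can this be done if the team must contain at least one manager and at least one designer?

With no constraint there are C(9,6) = 84 possible selections.
Subtract selections that omit an entire group: no managers → C(3,6) = 0; no designers → C(6,6) = 1.
Both groups omitted at once is impossible, so 84 − 1 = 83.

83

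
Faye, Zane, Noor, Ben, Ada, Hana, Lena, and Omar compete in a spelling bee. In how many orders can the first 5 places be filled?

6720

There are 8 choices for 1st place, 7 for 2nd, and so on down to 4 for position 5.
That gives 8 × 7 × 6 × 5 × 4 = 6720.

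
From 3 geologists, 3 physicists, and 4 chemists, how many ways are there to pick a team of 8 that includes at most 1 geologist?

Split by how many geologists are chosen (0 through 1).
Sum: C(3,0)·C(7,8) + C(3,1)·C(7,7) = 0 + 3 = 3.

3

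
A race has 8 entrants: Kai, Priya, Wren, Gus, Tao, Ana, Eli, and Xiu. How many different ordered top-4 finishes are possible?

There are 8 choices for 1st place, 7 for 2nd, and so on down to 5 for position 4.
That gives 8 × 7 × 6 × 5 = 1680.

1680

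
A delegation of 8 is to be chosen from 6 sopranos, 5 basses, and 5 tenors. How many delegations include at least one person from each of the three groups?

12495

Total 8-person selections from all 16: C(16,8) = 12870.
Subtract selections that omit an entire group: no sopranos → C(10,8) = 45; no basses → C(11,8) = 165; no tenors → C(11,8) = 165.
Add back selections omitting two groups (i.e. drawn from a single group): C(6,8) + C(5,8) + C(5,8) = 0.
By inclusion–exclusion: 12870 − 375 + 0 = 12495.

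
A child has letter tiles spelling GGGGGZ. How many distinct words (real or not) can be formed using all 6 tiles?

6

Letter multiplicities in GGGGGZ: G×5, Z×1.
So there are 6! / (5!) = 6 distinguishable arrangements.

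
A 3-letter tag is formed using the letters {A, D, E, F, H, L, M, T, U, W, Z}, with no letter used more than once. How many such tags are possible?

990

Choose and order 3 of the 11 symbols: the first letter has 11 options, the next 10, then 9.
11 × 10 × 9 = 990.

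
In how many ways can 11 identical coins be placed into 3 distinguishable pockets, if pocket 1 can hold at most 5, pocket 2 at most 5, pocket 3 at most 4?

10

Without the upper bounds there are C(13,2) = 78 ways to split 11 among 3 pockets.
Subtract solutions that violate a single cap (substitute x_i' = x_i − (cap_i+1)): x_1 ≥ 6 gives C(7,2) = 21; x_2 ≥ 6 gives C(7,2) = 21; x_3 ≥ 5 gives C(8,2) = 28. Together 70.
Add back pairs where two caps are both exceeded: 0 + 1 + 1 = 2.
By inclusion–exclusion the count is 78 − 70 + 2 = 10.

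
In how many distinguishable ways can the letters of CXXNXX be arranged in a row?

30

The 6 letters of CXXNXX have repeats: X appearing 4 times.
So there are 6! / (4!) = 30 distinguishable arrangements.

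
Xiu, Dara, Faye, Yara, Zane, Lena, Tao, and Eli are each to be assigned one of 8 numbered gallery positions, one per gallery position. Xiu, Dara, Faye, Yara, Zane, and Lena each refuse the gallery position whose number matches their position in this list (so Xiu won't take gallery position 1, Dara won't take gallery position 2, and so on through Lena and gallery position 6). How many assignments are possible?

Let Aᵢ (for 1 ≤ i ≤ 6) be the placements that put person i in their forbidden gallery position. Any j of these fix j positions, leaving (8−j)! ways to fill the rest, and there are C(6,j) ways to pick which j.
By inclusion–exclusion, the number of valid placements is Σ_{j=0}^{6} (−1)^j C(6,j)·(8−j)!.
Computing: 40320 − 30240 + 10800 − 2400 + 360 − 36 + 2 = 18806.

18806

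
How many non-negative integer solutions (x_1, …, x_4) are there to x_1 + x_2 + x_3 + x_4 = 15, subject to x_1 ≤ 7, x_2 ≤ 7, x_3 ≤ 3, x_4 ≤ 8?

178

Ignoring the caps, the number of non-negative solutions to x_1+…+x_4 = 15 is C(18,3) = 816.
Subtract solutions that violate a single cap (substitute x_i' = x_i − (cap_i+1)): x_1 ≥ 8 gives C(10,3) = 120; x_2 ≥ 8 gives C(10,3) = 120; x_3 ≥ 4 gives C(14,3) = 364; x_4 ≥ 9 gives C(9,3) = 84. Together 688.
Add back pairs where two caps are both exceeded: 0 + 20 + 0 + 20 + 0 + 10 = 50.
By inclusion–exclusion the count is 816 − 688 + 50 = 178.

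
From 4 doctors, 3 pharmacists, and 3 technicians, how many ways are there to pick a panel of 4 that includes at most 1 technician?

140

Split by how many technicians are chosen (0 through 1).
Sum: C(3,0)·C(7,4) + C(3,1)·C(7,3) = 35 + 105 = 140.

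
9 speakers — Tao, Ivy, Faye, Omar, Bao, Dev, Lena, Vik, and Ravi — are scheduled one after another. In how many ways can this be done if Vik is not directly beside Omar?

282240

Of the 9! = 362880 arrangements, those with Vik and Omar adjacent number 2 × 8! = 80640 (treat the pair as a block with 2 internal orders).
Complementary counting: 362880 − 80640 = 282240.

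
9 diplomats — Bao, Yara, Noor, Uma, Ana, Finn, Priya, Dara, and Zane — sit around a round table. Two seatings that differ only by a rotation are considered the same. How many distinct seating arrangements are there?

40320

Around a circle, 9 distinct people have 9!/9 = (8)! = 40320 rotationally distinct seatings.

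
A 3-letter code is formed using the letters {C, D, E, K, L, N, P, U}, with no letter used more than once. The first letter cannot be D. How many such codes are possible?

The first letter has 8−1 = 7 choices (anything except D).
The remaining 2 letters are filled from the other 7 symbols without repetition: 7 × 6 = 42.
Total: 7 × 42 = 294.

294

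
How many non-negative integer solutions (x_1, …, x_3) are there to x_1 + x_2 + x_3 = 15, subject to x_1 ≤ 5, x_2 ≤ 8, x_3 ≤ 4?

By stars and bars, unrestricted non-negative solutions to x_1+…+x_3 = 15 number C(15+2,2) = 136.
Subtract solutions that violate a single cap (substitute x_i' = x_i − (cap_i+1)): x_1 ≥ 6 gives C(11,2) = 55; x_2 ≥ 9 gives C(8,2) = 28; x_3 ≥ 5 gives C(12,2) = 66. Together 149.
Add back pairs where two caps are both exceeded: 1 + 15 + 3 = 19.
By inclusion–exclusion the count is 136 − 149 + 19 = 6.

6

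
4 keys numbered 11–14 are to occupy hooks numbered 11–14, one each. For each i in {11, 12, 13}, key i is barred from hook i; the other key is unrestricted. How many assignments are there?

11

Let Aᵢ (for i ∈ {11, 12, 13}) be the placements that put key i in its forbidden hook. Any j of these fix j positions, leaving (4−j)! ways to fill the rest, and there are C(3,j) ways to pick which j.
By inclusion–exclusion, the number of valid placements is Σ_{j=0}^{3} (−1)^j C(3,j)·(4−j)!.
Computing: 24 − 18 + 6 − 1 = 11.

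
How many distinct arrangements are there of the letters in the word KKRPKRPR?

560

KKRPKRPR has 8 letters with K appearing 3 times, P appearing twice, and R appearing 3 times.
Dividing 8! = 40320 by 3!·3!·2! = 72 for the repeated letters gives 560.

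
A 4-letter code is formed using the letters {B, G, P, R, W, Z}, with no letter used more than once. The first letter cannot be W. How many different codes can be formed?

The first letter has 6−1 = 5 choices (anything except W).
The remaining 3 letters are filled from the other 5 symbols without repetition: 5 × 4 × 3 = 60.
Total: 5 × 60 = 300.

300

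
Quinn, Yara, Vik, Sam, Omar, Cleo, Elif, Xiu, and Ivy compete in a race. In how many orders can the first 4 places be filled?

This is an ordered selection of 4 from 9: P(9,4).
That gives 9 × 8 × 7 × 6 = 3024.

3024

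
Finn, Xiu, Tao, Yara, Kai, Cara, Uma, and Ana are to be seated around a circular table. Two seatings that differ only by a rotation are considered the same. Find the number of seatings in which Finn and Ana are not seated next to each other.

3600

Without the restriction there are (7)! = 5040 seatings.
Those with Finn next to Ana: fuse the pair into one unit and seat 7 units around a circle — 2·(6)! = 1440.
Subtracting, 5040 − 1440 = 3600.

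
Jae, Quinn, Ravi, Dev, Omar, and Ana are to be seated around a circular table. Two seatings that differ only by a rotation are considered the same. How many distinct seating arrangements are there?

120

Around a circle, 6 distinct people have 6!/6 = (5)! = 120 rotationally distinct seatings.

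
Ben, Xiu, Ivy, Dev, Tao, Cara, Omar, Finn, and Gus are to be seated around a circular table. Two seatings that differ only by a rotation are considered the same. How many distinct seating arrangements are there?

40320

Seat Ben anywhere (absorbing the rotational symmetry), then permute the other 8: (8)! = 40320.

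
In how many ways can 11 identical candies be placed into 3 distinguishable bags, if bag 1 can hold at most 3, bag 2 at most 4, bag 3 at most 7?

10

Ignoring the caps, the number of non-negative solutions to x_1+…+x_3 = 11 is C(13,2) = 78.
Subtract solutions that violate a single cap (substitute x_i' = x_i − (cap_i+1)): x_1 ≥ 4 gives C(9,2) = 36; x_2 ≥ 5 gives C(8,2) = 28; x_3 ≥ 8 gives C(5,2) = 10. Together 74.
Add back pairs where two caps are both exceeded: 6 + 0 + 0 = 6.
By inclusion–exclusion the count is 78 − 74 + 6 = 10.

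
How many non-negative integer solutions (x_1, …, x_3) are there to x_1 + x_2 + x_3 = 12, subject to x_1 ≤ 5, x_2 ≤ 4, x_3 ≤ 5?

6

Ignoring the caps, the number of non-negative solutions to x_1+…+x_3 = 12 is C(14,2) = 91.
Subtract solutions that violate a single cap (substitute x_i' = x_i − (cap_i+1)): x_1 ≥ 6 gives C(8,2) = 28; x_2 ≥ 5 gives C(9,2) = 36; x_3 ≥ 6 gives C(8,2) = 28. Together 92.
Add back pairs where two caps are both exceeded: 3 + 1 + 3 = 7.
By inclusion–exclusion the count is 91 − 92 + 7 = 6.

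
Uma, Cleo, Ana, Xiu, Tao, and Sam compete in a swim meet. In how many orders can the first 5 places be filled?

720

This is an ordered selection of 5 from 6: P(6,5).
That gives 6 × 5 × 4 × 3 × 2 = 720.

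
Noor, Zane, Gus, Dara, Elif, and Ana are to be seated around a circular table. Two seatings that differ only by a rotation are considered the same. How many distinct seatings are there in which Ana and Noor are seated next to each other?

Treat {Ana, Noor} as one unit (2 internal orders) and seat the resulting 5 units around the table: (4)! circular arrangements.
So 2 × (4)! = 2 × 24 = 48.

48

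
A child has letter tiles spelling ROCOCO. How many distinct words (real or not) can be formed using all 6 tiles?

60

Letter multiplicities in ROCOCO: C×2, O×3, R×1.
So there are 6! / (3!·2!) = 60 distinguishable arrangements.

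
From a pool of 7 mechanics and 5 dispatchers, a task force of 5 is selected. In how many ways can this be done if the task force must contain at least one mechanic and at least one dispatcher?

770

Unrestricted: C(12,5) = 792 ways to pick any 5 of the 12.
Selections missing a whole group: no mechanics → C(5,5) = 1; no dispatchers → C(7,5) = 21.
Both groups omitted at once is impossible, so 792 − 22 = 770.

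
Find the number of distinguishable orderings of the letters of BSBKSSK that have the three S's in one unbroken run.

Treat the 3 copies of S as a single block. The multiset to arrange is then {SSS, B, B, K, K}, 5 items in all.
That gives (5)!/(2!·2!) = 30 arrangements.

30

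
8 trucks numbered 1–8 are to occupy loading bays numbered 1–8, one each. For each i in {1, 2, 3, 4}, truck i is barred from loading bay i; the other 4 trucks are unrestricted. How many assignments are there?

Let Aᵢ (for 1 ≤ i ≤ 4) be the placements that put truck i in its forbidden loading bay. Any j of these fix j positions, leaving (8−j)! ways to fill the rest, and there are C(4,j) ways to pick which j.
By inclusion–exclusion, the number of valid placements is Σ_{j=0}^{4} (−1)^j C(4,j)·(8−j)!.
Computing: 40320 − 20160 + 4320 − 480 + 24 = 24024.

24024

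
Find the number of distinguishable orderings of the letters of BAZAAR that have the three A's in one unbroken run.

24

Treat the 3 copies of A as a single block. The multiset to arrange is then {AAA, B, R, Z}, 4 items in all.
All 4 items are distinct, so there are (4)! = 24 arrangements.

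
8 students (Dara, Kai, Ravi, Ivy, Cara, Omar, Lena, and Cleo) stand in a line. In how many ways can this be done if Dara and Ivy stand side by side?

10080

Place the 6 others and the Dara-Ivy pair as 7 objects in a line; the pair has 2 internal arrangements.
That gives 2 × 7! = 2 × 5040 = 10080.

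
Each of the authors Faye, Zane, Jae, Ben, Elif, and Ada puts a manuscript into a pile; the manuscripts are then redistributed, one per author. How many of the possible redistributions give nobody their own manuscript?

Let Aᵢ be the assignments in which author i gets their own manuscript. We want the size of the complement of A₁∪…∪A_6.
By inclusion–exclusion this is Σ_{j=0}^{6} (−1)^j C(6,j)·(6−j)!.
Computing: 720 − 720 + 360 − 120 + 30 − 6 + 1 = 265.

265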